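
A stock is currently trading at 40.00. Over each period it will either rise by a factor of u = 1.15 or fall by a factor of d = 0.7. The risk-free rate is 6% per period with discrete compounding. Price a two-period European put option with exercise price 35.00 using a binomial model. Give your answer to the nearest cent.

1.35

Risk-neutral probability p = (1 + 0.06 − 0.7)/(1.15 − 0.7) = 0.3600/0.4500 = 0.8000
Terminal stock prices: S_uu = 52.9, S_ud = 32.2, S_dd = 19.6
Terminal payoffs (K − S): max(-17.9, 0) = 0, max(2.8, 0) = 2.8, max(15.4, 0) = 15.4
Node u (S = 46): V_u = 1/1.06·[0.8000·0.0000 + 0.2000·2.8000] = 0.5283
Node d (S = 28): V_d = 1/1.06·[0.8000·2.8000 + 0.2000·15.4000] = 5.0189
Node 0 (S = 40): V_0 = 1/1.06·[0.8000·0.5283 + 0.2000·5.0189] = 1.3457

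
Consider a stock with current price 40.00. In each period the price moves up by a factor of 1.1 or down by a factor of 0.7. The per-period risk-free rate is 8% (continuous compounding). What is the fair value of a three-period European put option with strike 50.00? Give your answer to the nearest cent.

1.57

Risk-neutral probability p = (e^0.08 − 0.7)/(1.1 − 0.7) = 0.3833/0.4000 = 0.9582
Terminal stock prices: S_uuu = 53.24, S_uud = 33.88, S_udd = 21.56, S_ddd = 13.72
Terminal payoffs (K − S): max(-3.24, 0) = 0, max(16.12, 0) = 16.12, max(28.44, 0) = 28.44, max(36.28, 0) = 36.28
Node uu (S = 48.4): V_uu = e^(−0.08)·[0.9582·0.0000 + 0.0418·16.1200] = 0.6217
Node ud (S = 30.8): V_ud = e^(−0.08)·[0.9582·16.1200 + 0.0418·28.4400] = 15.3558
Node dd (S = 19.6): V_dd = e^(−0.08)·[0.9582·28.4400 + 0.0418·36.2800] = 26.5558
Node u (S = 44): V_u = e^(−0.08)·[0.9582·0.6217 + 0.0418·15.3558] = 1.1422
Node d (S = 28): V_d = e^(−0.08)·[0.9582·15.3558 + 0.0418·26.5558] = 14.6072
Node 0 (S = 40): V_0 = e^(−0.08)·[0.9582·1.1422 + 0.0418·14.6072] = 1.5738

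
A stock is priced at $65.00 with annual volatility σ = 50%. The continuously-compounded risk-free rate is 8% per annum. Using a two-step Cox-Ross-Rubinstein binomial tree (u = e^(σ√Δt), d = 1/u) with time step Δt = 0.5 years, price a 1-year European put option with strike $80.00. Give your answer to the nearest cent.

$19.38

CRR parameters: u = e^(σ√Δt) = e^(0.5·√0.5) = 1.4241, d = 1/u = 0.7022
Per-period rate: rΔt = 0.08·0.5 = 0.04, so R = e^0.04 = 1.0408
Risk-neutral probability p = (e^0.04 − 0.7022)/(1.4241 − 0.7022) = 0.3386/0.7219 = 0.4691
Terminal stock prices: S_uu = 131.8, S_ud = 65, S_dd = 32.05
Terminal payoffs (K − S): max(-51.83, 0) = 0, max(15, 0) = 15, max(47.95, 0) = 47.95
Node u (S = 92.57): V_u = e^(−0.04)·[0.4691·0.0000 + 0.5309·15.0000] = 7.6520
Node d (S = 45.64): V_d = e^(−0.04)·[0.4691·15.0000 + 0.5309·47.9505] = 31.2209
Node 0 (S = 65): V_0 = e^(−0.04)·[0.4691·7.6520 + 0.5309·31.2209] = 19.3751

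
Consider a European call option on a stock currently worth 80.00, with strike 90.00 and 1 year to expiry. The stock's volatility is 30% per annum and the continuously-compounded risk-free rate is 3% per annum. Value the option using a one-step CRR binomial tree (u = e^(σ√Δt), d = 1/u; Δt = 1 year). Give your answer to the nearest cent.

8.30

CRR parameters: u = e^(σ√Δt) = e^(0.3·√1) = 1.3499, d = 1/u = 0.7408
Per-period rate: rΔt = 0.03·1 = 0.03, so R = e^0.03 = 1.0305
Risk-neutral probability p = (e^0.03 − 0.7408)/(1.3499 − 0.7408) = 0.2896/0.6090 = 0.4756
Terminal stock prices: S_u = 108, S_d = 59.27
Terminal payoffs (S − K): max(17.99, 0) = 17.99, max(-30.73, 0) = 0
Node 0 (S = 80): V_0 = e^(−0.03)·[0.4756·17.9887 + 0.5244·0.0000] = 8.3019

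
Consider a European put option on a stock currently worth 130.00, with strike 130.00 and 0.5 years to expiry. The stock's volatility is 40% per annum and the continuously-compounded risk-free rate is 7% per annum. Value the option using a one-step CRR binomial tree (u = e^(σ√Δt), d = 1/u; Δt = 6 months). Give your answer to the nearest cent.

CRR parameters: u = e^(σ√Δt) = e^(0.4·√0.5) = 1.3269, d = 1/u = 0.7536
Per-period rate: rΔt = 0.07·0.5 = 0.035, so R = e^0.035 = 1.0356
Risk-neutral probability p = (e^0.035 − 0.7536)/(1.3269 − 0.7536) = 0.2820/0.5733 = 0.4919
Terminal stock prices: S_u = 172.5, S_d = 97.97
Terminal payoffs (K − S): max(-42.5, 0) = 0, max(32.03, 0) = 32.03
Node 0 (S = 130): V_0 = e^(−0.035)·[0.4919·0.0000 + 0.5081·32.0270] = 15.7135

15.71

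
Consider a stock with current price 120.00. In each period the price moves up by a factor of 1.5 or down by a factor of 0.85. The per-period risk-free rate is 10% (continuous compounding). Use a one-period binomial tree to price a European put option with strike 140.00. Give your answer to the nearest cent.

Risk-neutral probability p = (e^0.1 − 0.85)/(1.5 − 0.85) = 0.2552/0.6500 = 0.3926
Terminal stock prices: S_u = 180, S_d = 102
Terminal payoffs (K − S): max(-40, 0) = 0, max(38, 0) = 38
Node 0 (S = 120): V_0 = e^(−0.1)·[0.3926·0.0000 + 0.6074·38.0000] = 20.8857

20.89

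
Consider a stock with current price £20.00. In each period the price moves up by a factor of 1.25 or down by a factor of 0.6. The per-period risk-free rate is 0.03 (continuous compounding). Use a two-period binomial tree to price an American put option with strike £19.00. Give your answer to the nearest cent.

Risk-neutral probability p = (e^0.03 − 0.6)/(1.25 − 0.6) = 0.4305/0.6500 = 0.6622
Terminal stock prices: S_uu = 31.25, S_ud = 15, S_dd = 7.2
Terminal payoffs (K − S): max(-12.25, 0) = 0, max(4, 0) = 4, max(11.8, 0) = 11.8
Node u (S = 25): continuation = e^(−0.03)·[0.6622·0.0000 + 0.3378·4.0000] = 1.3111; exercise value = 0.0000 ≤ continuation, so V_u = 1.3111
Node d (S = 12): continuation = e^(−0.03)·[0.6622·4.0000 + 0.3378·11.8000] = 6.4385; exercise value = 7.0000 > continuation, so V_d = 7.0000 (exercise)
Node 0 (S = 20): continuation = e^(−0.03)·[0.6622·1.3111 + 0.3378·7.0000] = 3.1371; exercise value = 0.0000 ≤ continuation, so V_0 = 3.1371

£3.14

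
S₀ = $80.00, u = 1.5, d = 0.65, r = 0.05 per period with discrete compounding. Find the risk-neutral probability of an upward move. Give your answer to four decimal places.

Risk-neutral probability p = (1 + 0.05 − 0.65)/(1.5 − 0.65) = 0.4000/0.8500 = 0.4706

p = 0.4706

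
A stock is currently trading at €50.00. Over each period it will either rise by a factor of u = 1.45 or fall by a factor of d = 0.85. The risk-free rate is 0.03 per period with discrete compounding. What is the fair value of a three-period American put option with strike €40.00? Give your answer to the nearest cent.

€2.92

Risk-neutral probability p = (1 + 0.03 − 0.85)/(1.45 − 0.85) = 0.1800/0.6000 = 0.3000
Terminal stock prices: S_uuu = 152.4, S_uud = 89.36, S_udd = 52.38, S_ddd = 30.71
Terminal payoffs (K − S): max(-112.4, 0) = 0, max(-49.36, 0) = 0, max(-12.38, 0) = 0, max(9.294, 0) = 9.294
Node uu (S = 105.1): continuation = 1/1.03·[0.3000·0.0000 + 0.7000·0.0000] = 0.0000; exercise value = 0.0000 ≤ continuation, so V_uu = 0.0000
Node ud (S = 61.62): continuation = 1/1.03·[0.3000·0.0000 + 0.7000·0.0000] = 0.0000; exercise value = 0.0000 ≤ continuation, so V_ud = 0.0000
Node dd (S = 36.12): continuation = 1/1.03·[0.3000·0.0000 + 0.7000·9.2938] = 6.3161; exercise value = 3.8750 ≤ continuation, so V_dd = 6.3161
Node u (S = 72.5): continuation = 1/1.03·[0.3000·0.0000 + 0.7000·0.0000] = 0.0000; exercise value = 0.0000 ≤ continuation, so V_u = 0.0000
Node d (S = 42.5): continuation = 1/1.03·[0.3000·0.0000 + 0.7000·6.3161] = 4.2925; exercise value = 0.0000 ≤ continuation, so V_d = 4.2925
Node 0 (S = 50): continuation = 1/1.03·[0.3000·0.0000 + 0.7000·4.2925] = 2.9172; exercise value = 0.0000 ≤ continuation, so V_0 = 2.9172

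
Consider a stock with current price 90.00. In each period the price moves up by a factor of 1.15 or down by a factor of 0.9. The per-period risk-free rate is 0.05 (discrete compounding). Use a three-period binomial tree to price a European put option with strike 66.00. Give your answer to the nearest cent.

Risk-neutral probability p = (1 + 0.05 − 0.9)/(1.15 − 0.9) = 0.1500/0.2500 = 0.6000
Terminal stock prices: S_uuu = 136.9, S_uud = 107.1, S_udd = 83.83, S_ddd = 65.61
Terminal payoffs (K − S): max(-70.88, 0) = 0, max(-41.12, 0) = 0, max(-17.83, 0) = 0, max(0.39, 0) = 0.39
Node uu (S = 119): V_uu = 1/1.05·[0.6000·0.0000 + 0.4000·0.0000] = 0.0000
Node ud (S = 93.15): V_ud = 1/1.05·[0.6000·0.0000 + 0.4000·0.0000] = 0.0000
Node dd (S = 72.9): V_dd = 1/1.05·[0.6000·0.0000 + 0.4000·0.3900] = 0.1486
Node u (S = 103.5): V_u = 1/1.05·[0.6000·0.0000 + 0.4000·0.0000] = 0.0000
Node d (S = 81): V_d = 1/1.05·[0.6000·0.0000 + 0.4000·0.1486] = 0.0566
Node 0 (S = 90): V_0 = 1/1.05·[0.6000·0.0000 + 0.4000·0.0566] = 0.0216

0.02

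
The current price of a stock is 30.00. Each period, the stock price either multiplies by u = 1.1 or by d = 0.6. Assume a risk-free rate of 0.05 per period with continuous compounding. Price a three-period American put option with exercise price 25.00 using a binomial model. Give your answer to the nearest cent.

1.28

Risk-neutral probability p = (e^0.05 − 0.6)/(1.1 − 0.6) = 0.4513/0.5000 = 0.9025
Terminal stock prices: S_uuu = 39.93, S_uud = 21.78, S_udd = 11.88, S_ddd = 6.48
Terminal payoffs (K − S): max(-14.93, 0) = 0, max(3.22, 0) = 3.22, max(13.12, 0) = 13.12, max(18.52, 0) = 18.52
Node uu (S = 36.3): continuation = e^(−0.05)·[0.9025·0.0000 + 0.0975·3.2200] = 0.2985; exercise value = 0.0000 ≤ continuation, so V_uu = 0.2985
Node ud (S = 19.8): continuation = e^(−0.05)·[0.9025·3.2200 + 0.0975·13.1200] = 3.9807; exercise value = 5.2000 > continuation, so V_ud = 5.2000 (exercise)
Node dd (S = 10.8): continuation = e^(−0.05)·[0.9025·13.1200 + 0.0975·18.5200] = 12.9807; exercise value = 14.2000 > continuation, so V_dd = 14.2000 (exercise)
Node u (S = 33): continuation = e^(−0.05)·[0.9025·0.2985 + 0.0975·5.2000] = 0.7383; exercise value = 0.0000 ≤ continuation, so V_u = 0.7383
Node d (S = 18): continuation = e^(−0.05)·[0.9025·5.2000 + 0.0975·14.2000] = 5.7807; exercise value = 7.0000 > continuation, so V_d = 7.0000 (exercise)
Node 0 (S = 30): continuation = e^(−0.05)·[0.9025·0.7383 + 0.0975·7.0000] = 1.2828; exercise value = 0.0000 ≤ continuation, so V_0 = 1.2828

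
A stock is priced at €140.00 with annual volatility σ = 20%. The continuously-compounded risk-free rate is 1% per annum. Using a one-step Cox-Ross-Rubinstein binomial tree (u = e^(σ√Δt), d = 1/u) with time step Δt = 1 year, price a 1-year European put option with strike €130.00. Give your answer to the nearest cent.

CRR parameters: u = e^(σ√Δt) = e^(0.2·√1) = 1.2214, d = 1/u = 0.8187
Per-period rate: rΔt = 0.01·1 = 0.01, so R = e^0.01 = 1.0101
Risk-neutral probability p = (e^0.01 − 0.8187)/(1.2214 − 0.8187) = 0.1913/0.4027 = 0.4751
Terminal stock prices: S_u = 171, S_d = 114.6
Terminal payoffs (K − S): max(-41, 0) = 0, max(15.38, 0) = 15.38
Node 0 (S = 140): V_0 = e^(−0.01)·[0.4751·0.0000 + 0.5249·15.3777] = 7.9911

€7.99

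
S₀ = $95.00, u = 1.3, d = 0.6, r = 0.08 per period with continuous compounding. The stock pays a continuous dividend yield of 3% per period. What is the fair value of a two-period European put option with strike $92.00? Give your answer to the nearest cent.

Per-period risk-free factor R = e^0.08 = 1.0833; dividend-adjusted growth = e^(0.08−0.03) = 1.0513.
Risk-neutral probability p = (1.0513 − 0.6)/(1.3 − 0.6) = 0.4513/0.7000 = 0.6447
Terminal stock prices: S_uu = 160.6, S_ud = 74.1, S_dd = 34.2
Terminal payoffs (K − S): max(-68.55, 0) = 0, max(17.9, 0) = 17.9, max(57.8, 0) = 57.8
Node u (S = 123.5): V_u = e^(−0.08)·[0.6447·0.0000 + 0.3553·17.9000] = 5.8713
Node d (S = 57): V_d = e^(−0.08)·[0.6447·17.9000 + 0.3553·57.8000] = 29.6113
Node 0 (S = 95): V_0 = e^(−0.08)·[0.6447·5.8713 + 0.3553·29.6113] = 13.2068

$13.21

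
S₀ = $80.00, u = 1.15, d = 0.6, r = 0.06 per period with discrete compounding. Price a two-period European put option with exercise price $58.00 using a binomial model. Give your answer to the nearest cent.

$1.38

Risk-neutral probability p = (1 + 0.06 − 0.6)/(1.15 − 0.6) = 0.4600/0.5500 = 0.8364
Terminal stock prices: S_uu = 105.8, S_ud = 55.2, S_dd = 28.8
Terminal payoffs (K − S): max(-47.8, 0) = 0, max(2.8, 0) = 2.8, max(29.2, 0) = 29.2
Node u (S = 92): V_u = 1/1.06·[0.8364·0.0000 + 0.1636·2.8000] = 0.4322
Node d (S = 48): V_d = 1/1.06·[0.8364·2.8000 + 0.1636·29.2000] = 6.7170
Node 0 (S = 80): V_0 = 1/1.06·[0.8364·0.4322 + 0.1636·6.7170] = 1.3780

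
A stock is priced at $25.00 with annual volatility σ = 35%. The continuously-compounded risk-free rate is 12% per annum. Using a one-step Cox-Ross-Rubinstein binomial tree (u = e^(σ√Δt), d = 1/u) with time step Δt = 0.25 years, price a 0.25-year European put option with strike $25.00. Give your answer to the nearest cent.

$1.78

CRR parameters: u = e^(σ√Δt) = e^(0.35·√0.25) = 1.1912, d = 1/u = 0.8395
Per-period rate: rΔt = 0.12·0.25 = 0.03, so R = e^0.03 = 1.0305
Risk-neutral probability p = (e^0.03 − 0.8395)/(1.1912 − 0.8395) = 0.1910/0.3518 = 0.5429
Terminal stock prices: S_u = 29.78, S_d = 20.99
Terminal payoffs (K − S): max(-4.781, 0) = 0, max(4.014, 0) = 4.014
Node 0 (S = 25): V_0 = e^(−0.03)·[0.5429·0.0000 + 0.4571·4.0136] = 1.7803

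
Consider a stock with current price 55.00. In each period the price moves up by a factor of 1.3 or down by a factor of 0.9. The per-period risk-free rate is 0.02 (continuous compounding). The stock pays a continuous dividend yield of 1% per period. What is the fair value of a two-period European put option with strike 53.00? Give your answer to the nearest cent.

Per-period risk-free factor R = e^0.02 = 1.0202; dividend-adjusted growth = e^(0.02−0.01) = 1.0101.
Risk-neutral probability p = (1.0101 − 0.9)/(1.3 − 0.9) = 0.1101/0.4000 = 0.2751
Terminal stock prices: S_uu = 92.95, S_ud = 64.35, S_dd = 44.55
Terminal payoffs (K − S): max(-39.95, 0) = 0, max(-11.35, 0) = 0, max(8.45, 0) = 8.45
Node u (S = 71.5): V_u = e^(−0.02)·[0.2751·0.0000 + 0.7249·0.0000] = 0.0000
Node d (S = 49.5): V_d = e^(−0.02)·[0.2751·0.0000 + 0.7249·8.4500] = 6.0039
Node 0 (S = 55): V_0 = e^(−0.02)·[0.2751·0.0000 + 0.7249·6.0039] = 4.2659

4.27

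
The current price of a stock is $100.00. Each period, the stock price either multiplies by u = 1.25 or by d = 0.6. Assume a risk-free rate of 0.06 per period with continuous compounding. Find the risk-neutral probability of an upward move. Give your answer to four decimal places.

Risk-neutral probability p = (e^0.06 − 0.6)/(1.25 − 0.6) = 0.4618/0.6500 = 0.7105

p = 0.7105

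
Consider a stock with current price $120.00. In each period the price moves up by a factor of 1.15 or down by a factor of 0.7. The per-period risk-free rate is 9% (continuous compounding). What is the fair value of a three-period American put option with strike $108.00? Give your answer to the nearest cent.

$3.76

Risk-neutral probability p = (e^0.09 − 0.7)/(1.15 − 0.7) = 0.3942/0.4500 = 0.8759
Terminal stock prices: S_uuu = 182.5, S_uud = 111.1, S_udd = 67.62, S_ddd = 41.16
Terminal payoffs (K − S): max(-74.5, 0) = 0, max(-3.09, 0) = 0, max(40.38, 0) = 40.38, max(66.84, 0) = 66.84
Node uu (S = 158.7): continuation = e^(−0.09)·[0.8759·0.0000 + 0.1241·0.0000] = 0.0000; exercise value = 0.0000 ≤ continuation, so V_uu = 0.0000
Node ud (S = 96.6): continuation = e^(−0.09)·[0.8759·0.0000 + 0.1241·40.3800] = 4.5783; exercise value = 11.4000 > continuation, so V_ud = 11.4000 (exercise)
Node dd (S = 58.8): continuation = e^(−0.09)·[0.8759·40.3800 + 0.1241·66.8400] = 39.9046; exercise value = 49.2000 > continuation, so V_dd = 49.2000 (exercise)
Node u (S = 138): continuation = e^(−0.09)·[0.8759·0.0000 + 0.1241·11.4000] = 1.2925; exercise value = 0.0000 ≤ continuation, so V_u = 1.2925
Node d (S = 84): continuation = e^(−0.09)·[0.8759·11.4000 + 0.1241·49.2000] = 14.7046; exercise value = 24.0000 > continuation, so V_d = 24.0000 (exercise)
Node 0 (S = 120): continuation = e^(−0.09)·[0.8759·1.2925 + 0.1241·24.0000] = 3.7558; exercise value = 0.0000 ≤ continuation, so V_0 = 3.7558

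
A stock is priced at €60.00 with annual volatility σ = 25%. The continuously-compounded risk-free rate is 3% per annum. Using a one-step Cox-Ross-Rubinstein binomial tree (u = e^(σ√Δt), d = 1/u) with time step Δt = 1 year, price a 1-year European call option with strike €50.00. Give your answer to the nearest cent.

CRR parameters: u = e^(σ√Δt) = e^(0.25·√1) = 1.2840, d = 1/u = 0.7788
Per-period rate: rΔt = 0.03·1 = 0.03, so R = e^0.03 = 1.0305
Risk-neutral probability p = (e^0.03 − 0.7788)/(1.2840 − 0.7788) = 0.2517/0.5052 = 0.4981
Terminal stock prices: S_u = 77.04, S_d = 46.73
Terminal payoffs (S − K): max(27.04, 0) = 27.04, max(-3.272, 0) = 0
Node 0 (S = 60): V_0 = e^(−0.03)·[0.4981·27.0415 + 0.5019·0.0000] = 13.0714

€13.07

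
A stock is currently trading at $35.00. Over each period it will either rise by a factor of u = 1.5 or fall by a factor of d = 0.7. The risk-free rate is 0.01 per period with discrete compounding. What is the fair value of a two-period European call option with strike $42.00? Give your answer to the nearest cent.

Risk-neutral probability p = (1 + 0.01 − 0.7)/(1.5 − 0.7) = 0.3100/0.8000 = 0.3875
Terminal stock prices: S_uu = 78.75, S_ud = 36.75, S_dd = 17.15
Terminal payoffs (S − K): max(36.75, 0) = 36.75, max(-5.25, 0) = 0, max(-24.85, 0) = 0
Node u (S = 52.5): V_u = 1/1.01·[0.3875·36.7500 + 0.6125·0.0000] = 14.0996
Node d (S = 24.5): V_d = 1/1.01·[0.3875·0.0000 + 0.6125·0.0000] = 0.0000
Node 0 (S = 35): V_0 = 1/1.01·[0.3875·14.0996 + 0.6125·0.0000] = 5.4095

$5.41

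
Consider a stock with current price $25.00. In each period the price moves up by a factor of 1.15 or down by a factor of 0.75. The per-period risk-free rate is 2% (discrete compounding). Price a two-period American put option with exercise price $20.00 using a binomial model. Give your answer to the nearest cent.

$0.60

Risk-neutral probability p = (1 + 0.02 − 0.75)/(1.15 − 0.75) = 0.2700/0.4000 = 0.6750
Terminal stock prices: S_uu = 33.06, S_ud = 21.56, S_dd = 14.06
Terminal payoffs (K − S): max(-13.06, 0) = 0, max(-1.562, 0) = 0, max(5.938, 0) = 5.938
Node u (S = 28.75): continuation = 1/1.02·[0.6750·0.0000 + 0.3250·0.0000] = 0.0000; exercise value = 0.0000 ≤ continuation, so V_u = 0.0000
Node d (S = 18.75): continuation = 1/1.02·[0.6750·0.0000 + 0.3250·5.9375] = 1.8919; exercise value = 1.2500 ≤ continuation, so V_d = 1.8919
Node 0 (S = 25): continuation = 1/1.02·[0.6750·0.0000 + 0.3250·1.8919] = 0.6028; exercise value = 0.0000 ≤ continuation, so V_0 = 0.6028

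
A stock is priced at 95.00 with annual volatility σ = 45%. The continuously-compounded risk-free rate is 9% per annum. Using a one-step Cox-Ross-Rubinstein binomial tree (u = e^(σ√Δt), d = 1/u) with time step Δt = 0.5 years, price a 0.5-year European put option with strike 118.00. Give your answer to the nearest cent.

23.73

CRR parameters: u = e^(σ√Δt) = e^(0.45·√0.5) = 1.3746, d = 1/u = 0.7275
Per-period rate: rΔt = 0.09·0.5 = 0.045, so R = e^0.045 = 1.0460
Risk-neutral probability p = (e^0.045 − 0.7275)/(1.3746 − 0.7275) = 0.3186/0.6472 = 0.4922
Terminal stock prices: S_u = 130.6, S_d = 69.11
Terminal payoffs (K − S): max(-12.59, 0) = 0, max(48.89, 0) = 48.89
Node 0 (S = 95): V_0 = e^(−0.045)·[0.4922·0.0000 + 0.5078·48.8914] = 23.7330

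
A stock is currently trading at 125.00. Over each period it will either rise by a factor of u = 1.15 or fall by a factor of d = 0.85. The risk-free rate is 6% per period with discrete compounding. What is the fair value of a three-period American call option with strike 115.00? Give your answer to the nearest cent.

31.08

Risk-neutral probability p = (1 + 0.06 − 0.85)/(1.15 − 0.85) = 0.2100/0.3000 = 0.7000
Terminal stock prices: S_uuu = 190.1, S_uud = 140.5, S_udd = 103.9, S_ddd = 76.77
Terminal payoffs (S − K): max(75.11, 0) = 75.11, max(25.52, 0) = 25.52, max(-11.14, 0) = 0, max(-38.23, 0) = 0
Node uu (S = 165.3): continuation = 1/1.06·[0.7000·75.1094 + 0.3000·25.5156] = 56.8219; exercise value = 50.3125 ≤ continuation, so V_uu = 56.8219
Node ud (S = 122.2): continuation = 1/1.06·[0.7000·25.5156 + 0.3000·0.0000] = 16.8499; exercise value = 7.1875 ≤ continuation, so V_ud = 16.8499
Node dd (S = 90.31): continuation = 1/1.06·[0.7000·0.0000 + 0.3000·0.0000] = 0.0000; exercise value = 0.0000 ≤ continuation, so V_dd = 0.0000
Node u (S = 143.8): continuation = 1/1.06·[0.7000·56.8219 + 0.3000·16.8499] = 42.2928; exercise value = 28.7500 ≤ continuation, so V_u = 42.2928
Node d (S = 106.2): continuation = 1/1.06·[0.7000·16.8499 + 0.3000·0.0000] = 11.1273; exercise value = 0.0000 ≤ continuation, so V_d = 11.1273
Node 0 (S = 125): continuation = 1/1.06·[0.7000·42.2928 + 0.3000·11.1273] = 31.0784; exercise value = 10.0000 ≤ continuation, so V_0 = 31.0784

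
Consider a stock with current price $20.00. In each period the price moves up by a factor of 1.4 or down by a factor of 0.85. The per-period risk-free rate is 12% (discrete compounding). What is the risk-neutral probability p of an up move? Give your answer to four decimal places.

p = 0.4909

Risk-neutral probability p = (1 + 0.12 − 0.85)/(1.4 − 0.85) = 0.2700/0.5500 = 0.4909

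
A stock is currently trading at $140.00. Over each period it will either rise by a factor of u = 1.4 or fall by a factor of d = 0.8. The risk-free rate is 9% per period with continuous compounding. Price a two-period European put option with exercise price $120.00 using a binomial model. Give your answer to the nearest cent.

$6.60

Risk-neutral probability p = (e^0.09 − 0.8)/(1.4 − 0.8) = 0.2942/0.6000 = 0.4903
Terminal stock prices: S_uu = 274.4, S_ud = 156.8, S_dd = 89.6
Terminal payoffs (K − S): max(-154.4, 0) = 0, max(-36.8, 0) = 0, max(30.4, 0) = 30.4
Node u (S = 196): V_u = e^(−0.09)·[0.4903·0.0000 + 0.5097·0.0000] = 0.0000
Node d (S = 112): V_d = e^(−0.09)·[0.4903·0.0000 + 0.5097·30.4000] = 14.1615
Node 0 (S = 140): V_0 = e^(−0.09)·[0.4903·0.0000 + 0.5097·14.1615] = 6.5970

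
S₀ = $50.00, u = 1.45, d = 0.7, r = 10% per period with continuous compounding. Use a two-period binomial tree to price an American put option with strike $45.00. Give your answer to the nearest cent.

Risk-neutral probability p = (e^0.1 − 0.7)/(1.45 − 0.7) = 0.4052/0.7500 = 0.5402
Terminal stock prices: S_uu = 105.1, S_ud = 50.75, S_dd = 24.5
Terminal payoffs (K − S): max(-60.12, 0) = 0, max(-5.75, 0) = 0, max(20.5, 0) = 20.5
Node u (S = 72.5): continuation = e^(−0.1)·[0.5402·0.0000 + 0.4598·0.0000] = 0.0000; exercise value = 0.0000 ≤ continuation, so V_u = 0.0000
Node d (S = 35): continuation = e^(−0.1)·[0.5402·0.0000 + 0.4598·20.5000] = 8.5284; exercise value = 10.0000 > continuation, so V_d = 10.0000 (exercise)
Node 0 (S = 50): continuation = e^(−0.1)·[0.5402·0.0000 + 0.4598·10.0000] = 4.1602; exercise value = 0.0000 ≤ continuation, so V_0 = 4.1602

$4.16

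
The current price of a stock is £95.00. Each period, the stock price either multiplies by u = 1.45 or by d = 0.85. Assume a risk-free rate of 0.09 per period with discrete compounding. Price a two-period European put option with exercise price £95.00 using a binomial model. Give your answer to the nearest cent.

Risk-neutral probability p = (1 + 0.09 − 0.85)/(1.45 − 0.85) = 0.2400/0.6000 = 0.4000
Terminal stock prices: S_uu = 199.7, S_ud = 117.1, S_dd = 68.64
Terminal payoffs (K − S): max(-104.7, 0) = 0, max(-22.09, 0) = 0, max(26.36, 0) = 26.36
Node u (S = 137.8): V_u = 1/1.09·[0.4000·0.0000 + 0.6000·0.0000] = 0.0000
Node d (S = 80.75): V_d = 1/1.09·[0.4000·0.0000 + 0.6000·26.3625] = 14.5115
Node 0 (S = 95): V_0 = 1/1.09·[0.4000·0.0000 + 0.6000·14.5115] = 7.9880

£7.99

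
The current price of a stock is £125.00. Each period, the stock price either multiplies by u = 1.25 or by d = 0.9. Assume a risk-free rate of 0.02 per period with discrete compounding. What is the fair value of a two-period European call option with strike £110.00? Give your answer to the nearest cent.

£22.90

Risk-neutral probability p = (1 + 0.02 − 0.9)/(1.25 − 0.9) = 0.1200/0.3500 = 0.3429
Terminal stock prices: S_uu = 195.3, S_ud = 140.6, S_dd = 101.2
Terminal payoffs (S − K): max(85.31, 0) = 85.31, max(30.62, 0) = 30.62, max(-8.75, 0) = 0
Node u (S = 156.2): V_u = 1/1.02·[0.3429·85.3125 + 0.6571·30.6250] = 48.4069
Node d (S = 112.5): V_d = 1/1.02·[0.3429·30.6250 + 0.6571·0.0000] = 10.2941
Node 0 (S = 125): V_0 = 1/1.02·[0.3429·48.4069 + 0.6571·10.2941] = 22.9033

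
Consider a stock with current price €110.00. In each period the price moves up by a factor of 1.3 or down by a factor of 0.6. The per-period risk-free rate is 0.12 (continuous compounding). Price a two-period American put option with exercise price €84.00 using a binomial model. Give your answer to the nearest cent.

€3.93

Risk-neutral probability p = (e^0.12 − 0.6)/(1.3 − 0.6) = 0.5275/0.7000 = 0.7536
Terminal stock prices: S_uu = 185.9, S_ud = 85.8, S_dd = 39.6
Terminal payoffs (K − S): max(-101.9, 0) = 0, max(-1.8, 0) = 0, max(44.4, 0) = 44.4
Node u (S = 143): continuation = e^(−0.12)·[0.7536·0.0000 + 0.2464·0.0000] = 0.0000; exercise value = 0.0000 ≤ continuation, so V_u = 0.0000
Node d (S = 66): continuation = e^(−0.12)·[0.7536·0.0000 + 0.2464·44.4000] = 9.7044; exercise value = 18.0000 > continuation, so V_d = 18.0000 (exercise)
Node 0 (S = 110): continuation = e^(−0.12)·[0.7536·0.0000 + 0.2464·18.0000] = 3.9342; exercise value = 0.0000 ≤ continuation, so V_0 = 3.9342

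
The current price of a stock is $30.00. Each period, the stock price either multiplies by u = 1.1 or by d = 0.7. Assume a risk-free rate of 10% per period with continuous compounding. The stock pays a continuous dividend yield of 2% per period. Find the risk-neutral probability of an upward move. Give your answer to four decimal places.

p = 0.9582

Per-period risk-free factor R = e^0.1 = 1.1052; dividend-adjusted growth = e^(0.1−0.02) = 1.0833.
Risk-neutral probability p = (1.0833 − 0.7)/(1.1 − 0.7) = 0.3833/0.4000 = 0.9582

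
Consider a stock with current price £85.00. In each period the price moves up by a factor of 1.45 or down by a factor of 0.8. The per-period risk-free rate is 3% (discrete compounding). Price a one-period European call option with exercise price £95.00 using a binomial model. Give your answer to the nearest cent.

Risk-neutral probability p = (1 + 0.03 − 0.8)/(1.45 − 0.8) = 0.2300/0.6500 = 0.3538
Terminal stock prices: S_u = 123.2, S_d = 68
Terminal payoffs (S − K): max(28.25, 0) = 28.25, max(-27, 0) = 0
Node 0 (S = 85): V_0 = 1/1.03·[0.3538·28.2500 + 0.6462·0.0000] = 9.7050

£9.71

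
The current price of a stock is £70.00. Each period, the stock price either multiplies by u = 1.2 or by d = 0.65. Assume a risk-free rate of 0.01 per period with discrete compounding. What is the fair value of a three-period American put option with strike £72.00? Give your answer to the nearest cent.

Risk-neutral probability p = (1 + 0.01 − 0.65)/(1.2 − 0.65) = 0.3600/0.5500 = 0.6545
Terminal stock prices: S_uuu = 121, S_uud = 65.52, S_udd = 35.49, S_ddd = 19.22
Terminal payoffs (K − S): max(-48.96, 0) = 0, max(6.48, 0) = 6.48, max(36.51, 0) = 36.51, max(52.78, 0) = 52.78
Node uu (S = 100.8): continuation = 1/1.01·[0.6545·0.0000 + 0.3455·6.4800] = 2.2164; exercise value = 0.0000 ≤ continuation, so V_uu = 2.2164
Node ud (S = 54.6): continuation = 1/1.01·[0.6545·6.4800 + 0.3455·36.5100] = 16.6871; exercise value = 17.4000 > continuation, so V_ud = 17.4000 (exercise)
Node dd (S = 29.58): continuation = 1/1.01·[0.6545·36.5100 + 0.3455·52.7763] = 41.7121; exercise value = 42.4250 > continuation, so V_dd = 42.4250 (exercise)
Node u (S = 84): continuation = 1/1.01·[0.6545·2.2164 + 0.3455·17.4000] = 7.3878; exercise value = 0.0000 ≤ continuation, so V_u = 7.3878
Node d (S = 45.5): continuation = 1/1.01·[0.6545·17.4000 + 0.3455·42.4250] = 25.7871; exercise value = 26.5000 > continuation, so V_d = 26.5000 (exercise)
Node 0 (S = 70): continuation = 1/1.01·[0.6545·7.3878 + 0.3455·26.5000] = 13.8516; exercise value = 2.0000 ≤ continuation, so V_0 = 13.8516

£13.85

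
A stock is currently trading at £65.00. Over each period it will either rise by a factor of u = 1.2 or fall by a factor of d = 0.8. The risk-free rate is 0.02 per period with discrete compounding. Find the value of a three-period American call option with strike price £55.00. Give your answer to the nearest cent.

£16.64

Risk-neutral probability p = (1 + 0.02 − 0.8)/(1.2 − 0.8) = 0.2200/0.4000 = 0.5500
Terminal stock prices: S_uuu = 112.3, S_uud = 74.88, S_udd = 49.92, S_ddd = 33.28
Terminal payoffs (S − K): max(57.32, 0) = 57.32, max(19.88, 0) = 19.88, max(-5.08, 0) = 0, max(-21.72, 0) = 0
Node uu (S = 93.6): continuation = 1/1.02·[0.5500·57.3200 + 0.4500·19.8800] = 39.6784; exercise value = 38.6000 ≤ continuation, so V_uu = 39.6784
Node ud (S = 62.4): continuation = 1/1.02·[0.5500·19.8800 + 0.4500·0.0000] = 10.7196; exercise value = 7.4000 ≤ continuation, so V_ud = 10.7196
Node dd (S = 41.6): continuation = 1/1.02·[0.5500·0.0000 + 0.4500·0.0000] = 0.0000; exercise value = 0.0000 ≤ continuation, so V_dd = 0.0000
Node u (S = 78): continuation = 1/1.02·[0.5500·39.6784 + 0.4500·10.7196] = 26.1245; exercise value = 23.0000 ≤ continuation, so V_u = 26.1245
Node d (S = 52): continuation = 1/1.02·[0.5500·10.7196 + 0.4500·0.0000] = 5.7802; exercise value = 0.0000 ≤ continuation, so V_d = 5.7802
Node 0 (S = 65): continuation = 1/1.02·[0.5500·26.1245 + 0.4500·5.7802] = 16.6368; exercise value = 10.0000 ≤ continuation, so V_0 = 16.6368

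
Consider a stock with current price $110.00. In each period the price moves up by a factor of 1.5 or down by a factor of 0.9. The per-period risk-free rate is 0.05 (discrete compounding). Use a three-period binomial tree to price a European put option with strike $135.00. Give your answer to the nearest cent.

$20.47

Risk-neutral probability p = (1 + 0.05 − 0.9)/(1.5 − 0.9) = 0.1500/0.6000 = 0.2500
Terminal stock prices: S_uuu = 371.2, S_uud = 222.8, S_udd = 133.7, S_ddd = 80.19
Terminal payoffs (K − S): max(-236.2, 0) = 0, max(-87.75, 0) = 0, max(1.35, 0) = 1.35, max(54.81, 0) = 54.81
Node uu (S = 247.5): V_uu = 1/1.05·[0.2500·0.0000 + 0.7500·0.0000] = 0.0000
Node ud (S = 148.5): V_ud = 1/1.05·[0.2500·0.0000 + 0.7500·1.3500] = 0.9643
Node dd (S = 89.1): V_dd = 1/1.05·[0.2500·1.3500 + 0.7500·54.8100] = 39.4714
Node u (S = 165): V_u = 1/1.05·[0.2500·0.0000 + 0.7500·0.9643] = 0.6888
Node d (S = 99): V_d = 1/1.05·[0.2500·0.9643 + 0.7500·39.4714] = 28.4235
Node 0 (S = 110): V_0 = 1/1.05·[0.2500·0.6888 + 0.7500·28.4235] = 20.4665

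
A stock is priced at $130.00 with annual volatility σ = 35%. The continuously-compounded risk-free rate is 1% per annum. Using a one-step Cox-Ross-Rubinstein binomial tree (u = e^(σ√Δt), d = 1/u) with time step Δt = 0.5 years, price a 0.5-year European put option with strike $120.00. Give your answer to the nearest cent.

$10.15

CRR parameters: u = e^(σ√Δt) = e^(0.35·√0.5) = 1.2808, d = 1/u = 0.7808
Per-period rate: rΔt = 0.01·0.5 = 0.005, so R = e^0.005 = 1.0050
Risk-neutral probability p = (e^0.005 − 0.7808)/(1.2808 − 0.7808) = 0.2243/0.5000 = 0.4485
Terminal stock prices: S_u = 166.5, S_d = 101.5
Terminal payoffs (K − S): max(-46.5, 0) = 0, max(18.5, 0) = 18.5
Node 0 (S = 130): V_0 = e^(−0.005)·[0.4485·0.0000 + 0.5515·18.5012] = 10.1531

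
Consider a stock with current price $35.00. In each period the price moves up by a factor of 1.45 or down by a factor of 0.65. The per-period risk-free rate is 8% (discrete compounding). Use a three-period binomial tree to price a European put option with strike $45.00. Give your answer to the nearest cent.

$9.23

Risk-neutral probability p = (1 + 0.08 − 0.65)/(1.45 − 0.65) = 0.4300/0.8000 = 0.5375
Terminal stock prices: S_uuu = 106.7, S_uud = 47.83, S_udd = 21.44, S_ddd = 9.612
Terminal payoffs (K − S): max(-61.7, 0) = 0, max(-2.832, 0) = 0, max(23.56, 0) = 23.56, max(35.39, 0) = 35.39
Node uu (S = 73.59): V_uu = 1/1.08·[0.5375·0.0000 + 0.4625·0.0000] = 0.0000
Node ud (S = 32.99): V_ud = 1/1.08·[0.5375·0.0000 + 0.4625·23.5581] = 10.0885
Node dd (S = 14.79): V_dd = 1/1.08·[0.5375·23.5581 + 0.4625·35.3881] = 26.8792
Node u (S = 50.75): V_u = 1/1.08·[0.5375·0.0000 + 0.4625·10.0885] = 4.3203
Node d (S = 22.75): V_d = 1/1.08·[0.5375·10.0885 + 0.4625·26.8792] = 16.5317
Node 0 (S = 35): V_0 = 1/1.08·[0.5375·4.3203 + 0.4625·16.5317] = 9.2297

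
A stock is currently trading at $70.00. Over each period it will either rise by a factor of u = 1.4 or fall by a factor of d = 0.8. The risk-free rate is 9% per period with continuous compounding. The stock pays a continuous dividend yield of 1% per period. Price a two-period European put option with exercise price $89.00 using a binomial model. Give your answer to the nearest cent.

$14.70

Per-period risk-free factor R = e^0.09 = 1.0942; dividend-adjusted growth = e^(0.09−0.01) = 1.0833.
Risk-neutral probability p = (1.0833 − 0.8)/(1.4 − 0.8) = 0.2833/0.6000 = 0.4721
Terminal stock prices: S_uu = 137.2, S_ud = 78.4, S_dd = 44.8
Terminal payoffs (K − S): max(-48.2, 0) = 0, max(10.6, 0) = 10.6, max(44.2, 0) = 44.2
Node u (S = 98): V_u = e^(−0.09)·[0.4721·0.0000 + 0.5279·10.6000] = 5.1137
Node d (S = 56): V_d = e^(−0.09)·[0.4721·10.6000 + 0.5279·44.2000] = 25.8971
Node 0 (S = 70): V_0 = e^(−0.09)·[0.4721·5.1137 + 0.5279·25.8971] = 14.6999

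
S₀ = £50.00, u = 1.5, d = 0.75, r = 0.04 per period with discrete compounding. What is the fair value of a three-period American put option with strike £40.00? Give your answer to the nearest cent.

Risk-neutral probability p = (1 + 0.04 − 0.75)/(1.5 − 0.75) = 0.2900/0.7500 = 0.3867
Terminal stock prices: S_uuu = 168.8, S_uud = 84.38, S_udd = 42.19, S_ddd = 21.09
Terminal payoffs (K − S): max(-128.8, 0) = 0, max(-44.38, 0) = 0, max(-2.188, 0) = 0, max(18.91, 0) = 18.91
Node uu (S = 112.5): continuation = 1/1.04·[0.3867·0.0000 + 0.6133·0.0000] = 0.0000; exercise value = 0.0000 ≤ continuation, so V_uu = 0.0000
Node ud (S = 56.25): continuation = 1/1.04·[0.3867·0.0000 + 0.6133·0.0000] = 0.0000; exercise value = 0.0000 ≤ continuation, so V_ud = 0.0000
Node dd (S = 28.12): continuation = 1/1.04·[0.3867·0.0000 + 0.6133·18.9062] = 11.1498; exercise value = 11.8750 > continuation, so V_dd = 11.8750 (exercise)
Node u (S = 75): continuation = 1/1.04·[0.3867·0.0000 + 0.6133·0.0000] = 0.0000; exercise value = 0.0000 ≤ continuation, so V_u = 0.0000
Node d (S = 37.5): continuation = 1/1.04·[0.3867·0.0000 + 0.6133·11.8750] = 7.0032; exercise value = 2.5000 ≤ continuation, so V_d = 7.0032
Node 0 (S = 50): continuation = 1/1.04·[0.3867·0.0000 + 0.6133·7.0032] = 4.1301; exercise value = 0.0000 ≤ continuation, so V_0 = 4.1301

£4.13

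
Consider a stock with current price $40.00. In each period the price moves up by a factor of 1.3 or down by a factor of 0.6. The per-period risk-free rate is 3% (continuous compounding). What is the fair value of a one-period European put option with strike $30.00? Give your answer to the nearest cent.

Risk-neutral probability p = (e^0.03 − 0.6)/(1.3 − 0.6) = 0.4305/0.7000 = 0.6149
Terminal stock prices: S_u = 52, S_d = 24
Terminal payoffs (K − S): max(-22, 0) = 0, max(6, 0) = 6
Node 0 (S = 40): V_0 = e^(−0.03)·[0.6149·0.0000 + 0.3851·6.0000] = 2.2421

$2.24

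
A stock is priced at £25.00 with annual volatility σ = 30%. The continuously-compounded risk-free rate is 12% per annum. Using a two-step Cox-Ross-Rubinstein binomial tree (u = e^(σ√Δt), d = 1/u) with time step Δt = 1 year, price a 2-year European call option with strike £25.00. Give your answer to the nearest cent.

£6.52

CRR parameters: u = e^(σ√Δt) = e^(0.3·√1) = 1.3499, d = 1/u = 0.7408
Per-period rate: rΔt = 0.12·1 = 0.12, so R = e^0.12 = 1.1275
Risk-neutral probability p = (e^0.12 − 0.7408)/(1.3499 − 0.7408) = 0.3867/0.6090 = 0.6349
Terminal stock prices: S_uu = 45.55, S_ud = 25, S_dd = 13.72
Terminal payoffs (S − K): max(20.55, 0) = 20.55, max(0, 0) = 0, max(-11.28, 0) = 0
Node u (S = 33.75): V_u = e^(−0.12)·[0.6349·20.5530 + 0.3651·0.0000] = 11.5735
Node d (S = 18.52): V_d = e^(−0.12)·[0.6349·0.0000 + 0.3651·0.0000] = 0.0000
Node 0 (S = 25): V_0 = e^(−0.12)·[0.6349·11.5735 + 0.3651·0.0000] = 6.5171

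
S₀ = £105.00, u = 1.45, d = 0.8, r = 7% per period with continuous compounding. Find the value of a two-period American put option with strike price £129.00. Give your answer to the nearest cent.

Risk-neutral probability p = (e^0.07 − 0.8)/(1.45 − 0.8) = 0.2725/0.6500 = 0.4192
Terminal stock prices: S_uu = 220.8, S_ud = 121.8, S_dd = 67.2
Terminal payoffs (K − S): max(-91.76, 0) = 0, max(7.2, 0) = 7.2, max(61.8, 0) = 61.8
Node u (S = 152.2): continuation = e^(−0.07)·[0.4192·0.0000 + 0.5808·7.2000] = 3.8988; exercise value = 0.0000 ≤ continuation, so V_u = 3.8988
Node d (S = 84): continuation = e^(−0.07)·[0.4192·7.2000 + 0.5808·61.8000] = 36.2788; exercise value = 45.0000 > continuation, so V_d = 45.0000 (exercise)
Node 0 (S = 105): continuation = e^(−0.07)·[0.4192·3.8988 + 0.5808·45.0000] = 25.8912; exercise value = 24.0000 ≤ continuation, so V_0 = 25.8912

£25.89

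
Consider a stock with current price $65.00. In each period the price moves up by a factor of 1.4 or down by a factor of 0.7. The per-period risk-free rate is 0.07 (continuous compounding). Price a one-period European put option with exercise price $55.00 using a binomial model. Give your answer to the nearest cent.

$4.14

Risk-neutral probability p = (e^0.07 − 0.7)/(1.4 − 0.7) = 0.3725/0.7000 = 0.5322
Terminal stock prices: S_u = 91, S_d = 45.5
Terminal payoffs (K − S): max(-36, 0) = 0, max(9.5, 0) = 9.5
Node 0 (S = 65): V_0 = e^(−0.07)·[0.5322·0.0000 + 0.4678·9.5000] = 4.1441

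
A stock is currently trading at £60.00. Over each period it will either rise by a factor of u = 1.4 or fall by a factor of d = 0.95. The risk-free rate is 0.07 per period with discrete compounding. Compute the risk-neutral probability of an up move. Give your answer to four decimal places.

Risk-neutral probability p = (1 + 0.07 − 0.95)/(1.4 − 0.95) = 0.1200/0.4500 = 0.2667

p = 0.2667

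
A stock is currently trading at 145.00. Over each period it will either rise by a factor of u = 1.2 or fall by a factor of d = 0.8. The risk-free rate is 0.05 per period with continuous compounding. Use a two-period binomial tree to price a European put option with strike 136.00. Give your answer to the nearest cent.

5.40

Risk-neutral probability p = (e^0.05 − 0.8)/(1.2 − 0.8) = 0.2513/0.4000 = 0.6282
Terminal stock prices: S_uu = 208.8, S_ud = 139.2, S_dd = 92.8
Terminal payoffs (K − S): max(-72.8, 0) = 0, max(-3.2, 0) = 0, max(43.2, 0) = 43.2
Node u (S = 174): V_u = e^(−0.05)·[0.6282·0.0000 + 0.3718·0.0000] = 0.0000
Node d (S = 116): V_d = e^(−0.05)·[0.6282·0.0000 + 0.3718·43.2000] = 15.2793
Node 0 (S = 145): V_0 = e^(−0.05)·[0.6282·0.0000 + 0.3718·15.2793] = 5.4041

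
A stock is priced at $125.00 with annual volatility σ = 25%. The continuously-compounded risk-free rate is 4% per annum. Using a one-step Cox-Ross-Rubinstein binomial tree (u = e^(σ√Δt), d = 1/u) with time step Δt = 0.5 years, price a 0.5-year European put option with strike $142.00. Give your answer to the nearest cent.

$17.79

CRR parameters: u = e^(σ√Δt) = e^(0.25·√0.5) = 1.1934, d = 1/u = 0.8380
Per-period rate: rΔt = 0.04·0.5 = 0.02, so R = e^0.02 = 1.0202
Risk-neutral probability p = (e^0.02 − 0.8380)/(1.1934 − 0.8380) = 0.1822/0.3554 = 0.5128
Terminal stock prices: S_u = 149.2, S_d = 104.7
Terminal payoffs (K − S): max(-7.171, 0) = 0, max(37.25, 0) = 37.25
Node 0 (S = 125): V_0 = e^(−0.02)·[0.5128·0.0000 + 0.4872·37.2541] = 17.7922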